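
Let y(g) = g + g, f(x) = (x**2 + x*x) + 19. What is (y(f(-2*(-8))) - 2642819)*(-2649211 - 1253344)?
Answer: 10309601989135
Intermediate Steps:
f(x) = 19 + 2*x**2 (f(x) = (x**2 + x**2) + 19 = 2*x**2 + 19 = 19 + 2*x**2)
y(g) = 2*g
(y(f(-2*(-8))) - 2642819)*(-2649211 - 1253344) = (2*(19 + 2*(-2*(-8))**2) - 2642819)*(-2649211 - 1253344) = (2*(19 + 2*16**2) - 2642819)*(-3902555) = (2*(19 + 2*256) - 2642819)*(-3902555) = (2*(19 + 512) - 2642819)*(-3902555) = (2*531 - 2642819)*(-3902555) = (1062 - 2642819)*(-3902555) = -2641757*(-3902555) = 10309601989135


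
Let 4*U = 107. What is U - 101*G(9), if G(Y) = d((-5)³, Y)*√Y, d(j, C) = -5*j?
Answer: -757393/4 ≈ -1.8935e+5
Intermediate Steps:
U = 107/4 (U = (¼)*107 = 107/4 ≈ 26.750)
G(Y) = 625*√Y (G(Y) = (-5*(-5)³)*√Y = (-5*(-125))*√Y = 625*√Y)
U - 101*G(9) = 107/4 - 63125*√9 = 107/4 - 63125*3 = 107/4 - 101*1875 = 107/4 - 189375 = -757393/4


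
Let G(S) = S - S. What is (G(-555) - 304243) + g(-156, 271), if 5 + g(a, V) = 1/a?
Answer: -47462689/156 ≈ -3.0425e+5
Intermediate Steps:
G(S) = 0
g(a, V) = -5 + 1/a
(G(-555) - 304243) + g(-156, 271) = (0 - 304243) + (-5 + 1/(-156)) = -304243 + (-5 - 1/156) = -304243 - 781/156 = -47462689/156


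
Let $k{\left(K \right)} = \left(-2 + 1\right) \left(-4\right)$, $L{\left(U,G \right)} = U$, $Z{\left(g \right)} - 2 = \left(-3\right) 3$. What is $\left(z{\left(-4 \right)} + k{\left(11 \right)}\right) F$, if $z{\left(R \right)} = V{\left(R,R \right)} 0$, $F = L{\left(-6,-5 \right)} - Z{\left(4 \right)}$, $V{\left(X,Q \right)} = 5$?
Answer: $4$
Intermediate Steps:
$Z{\left(g \right)} = -7$ ($Z{\left(g \right)} = 2 - 9 = -7$)
$F = 1$ ($F = -6 - -7 = -6 + 7 = 1$)
$z{\left(R \right)} = 0$ ($z{\left(R \right)} = 5 \cdot 0 = 0$)
$k{\left(K \right)} = 4$ ($k{\left(K \right)} = \left(-1\right) \left(-4\right) = 4$)
$\left(z{\left(-4 \right)} + k{\left(11 \right)}\right) F = \left(0 + 4\right) 1 = 4 \cdot 1 = 4$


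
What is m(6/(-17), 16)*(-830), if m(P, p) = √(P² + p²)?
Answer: -1660*√18505/17 ≈ -13283.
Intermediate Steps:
m(6/(-17), 16)*(-830) = √((6/(-17))² + 16²)*(-830) = √((6*(-1/17))² + 256)*(-830) = √((-6/17)² + 256)*(-830) = √(36/289 + 256)*(-830) = √(74020/289)*(-830) = (2*√18505/17)*(-830) = -1660*√18505/17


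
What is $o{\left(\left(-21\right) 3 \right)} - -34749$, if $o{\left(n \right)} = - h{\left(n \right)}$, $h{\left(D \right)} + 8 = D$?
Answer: $34820$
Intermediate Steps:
$h{\left(D \right)} = -8 + D$
$o{\left(n \right)} = 8 - n$ ($o{\left(n \right)} = - (-8 + n) = 8 - n$)
$o{\left(\left(-21\right) 3 \right)} - -34749 = \left(8 - \left(-21\right) 3\right) - -34749 = \left(8 - -63\right) + 34749 = \left(8 + 63\right) + 34749 = 71 + 34749 = 34820$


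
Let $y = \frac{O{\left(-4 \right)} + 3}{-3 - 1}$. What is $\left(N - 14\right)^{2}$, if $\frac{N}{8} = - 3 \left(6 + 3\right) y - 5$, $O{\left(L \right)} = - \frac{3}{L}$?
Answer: $\frac{88209}{4} \approx 22052.0$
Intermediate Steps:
$y = - \frac{15}{16}$ ($y = \frac{- \frac{3}{-4} + 3}{-3 - 1} = \frac{\left(-3\right) \left(- \frac{1}{4}\right) + 3}{-4} = \left(\frac{3}{4} + 3\right) \left(- \frac{1}{4}\right) = \frac{15}{4} \left(- \frac{1}{4}\right) = - \frac{15}{16} \approx -0.9375$)
$N = \frac{325}{2}$ ($N = 8 \left(- 3 \left(6 + 3\right) \left(- \frac{15}{16}\right) - 5\right) = 8 \left(\left(-3\right) 9 \left(- \frac{15}{16}\right) - 5\right) = 8 \left(\left(-27\right) \left(- \frac{15}{16}\right) - 5\right) = 8 \left(\frac{405}{16} - 5\right) = 8 \cdot \frac{325}{16} = \frac{325}{2} \approx 162.5$)
$\left(N - 14\right)^{2} = \left(\frac{325}{2} - 14\right)^{2} = \left(\frac{297}{2}\right)^{2} = \frac{88209}{4}$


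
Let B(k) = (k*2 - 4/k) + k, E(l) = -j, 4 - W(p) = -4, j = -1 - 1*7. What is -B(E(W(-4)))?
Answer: -47/2 ≈ -23.500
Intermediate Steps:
j = -8 (j = -1 - 7 = -8)
W(p) = 8 (W(p) = 4 - 1*(-4) = 4 + 4 = 8)
E(l) = 8 (E(l) = -1*(-8) = 8)
B(k) = -4/k + 3*k (B(k) = (2*k - 4/k) + k = (-4/k + 2*k) + k = -4/k + 3*k)
-B(E(W(-4))) = -(-4/8 + 3*8) = -(-4*⅛ + 24) = -(-½ + 24) = -1*47/2 = -47/2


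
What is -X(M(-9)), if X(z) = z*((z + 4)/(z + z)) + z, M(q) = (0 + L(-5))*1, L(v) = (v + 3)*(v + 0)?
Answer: -17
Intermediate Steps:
L(v) = v*(3 + v) (L(v) = (3 + v)*v = v*(3 + v))
M(q) = 10 (M(q) = (0 - 5*(3 - 5))*1 = (0 - 5*(-2))*1 = (0 + 10)*1 = 10*1 = 10)
X(z) = 2 + 3*z/2 (X(z) = z*((4 + z)/((2*z))) + z = z*((4 + z)*(1/(2*z))) + z = z*((4 + z)/(2*z)) + z = (2 + z/2) + z = 2 + 3*z/2)
-X(M(-9)) = -(2 + (3/2)*10) = -(2 + 15) = -1*17 = -17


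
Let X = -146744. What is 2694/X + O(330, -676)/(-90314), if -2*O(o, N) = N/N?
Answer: -15202034/828314851 ≈ -0.018353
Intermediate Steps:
O(o, N) = -½ (O(o, N) = -N/(2*N) = -½*1 = -½)
2694/X + O(330, -676)/(-90314) = 2694/(-146744) - ½/(-90314) = 2694*(-1/146744) - ½*(-1/90314) = -1347/73372 + 1/180628 = -15202034/828314851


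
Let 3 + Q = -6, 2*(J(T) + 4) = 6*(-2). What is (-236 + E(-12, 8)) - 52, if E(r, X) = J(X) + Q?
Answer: -307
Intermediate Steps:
J(T) = -10 (J(T) = -4 + (6*(-2))/2 = -4 + (½)*(-12) = -4 - 6 = -10)
Q = -9 (Q = -3 - 6 = -9)
E(r, X) = -19 (E(r, X) = -10 - 9 = -19)
(-236 + E(-12, 8)) - 52 = (-236 - 19) - 52 = -255 - 52 = -307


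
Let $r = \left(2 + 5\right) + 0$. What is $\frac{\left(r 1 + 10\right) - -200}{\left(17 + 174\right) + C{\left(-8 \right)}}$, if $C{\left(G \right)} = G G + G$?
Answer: $\frac{217}{247} \approx 0.87854$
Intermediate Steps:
$r = 7$ ($r = 7 + 0 = 7$)
$C{\left(G \right)} = G + G^{2}$ ($C{\left(G \right)} = G^{2} + G = G + G^{2}$)
$\frac{\left(r 1 + 10\right) - -200}{\left(17 + 174\right) + C{\left(-8 \right)}} = \frac{\left(7 \cdot 1 + 10\right) - -200}{\left(17 + 174\right) - 8 \left(1 - 8\right)} = \frac{\left(7 + 10\right) + 200}{191 - -56} = \frac{17 + 200}{191 + 56} = \frac{217}{247}$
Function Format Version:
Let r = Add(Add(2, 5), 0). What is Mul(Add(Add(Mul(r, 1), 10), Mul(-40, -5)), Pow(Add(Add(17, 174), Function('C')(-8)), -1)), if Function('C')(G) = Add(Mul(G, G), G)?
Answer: Rational(217, 247) ≈ 0.87854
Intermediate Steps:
r = 7 (r = Add(7, 0) = 7)
Function('C')(G) = Add(G, Pow(G, 2)) (Function('C')(G) = Add(Pow(G, 2), G) = Add(G, Pow(G, 2)))
Mul(Add(Add(Mul(r, 1), 10), Mul(-40, -5)), Pow(Add(Add(17, 174), Function('C')(-8)), -1)) = Mul(Add(Add(Mul(7, 1), 10), Mul(-40, -5)), Pow(Add(Add(17, 174), Mul(-8, Add(1, -8))), -1)) = Mul(Add(Add(7, 10), 200), Pow(Add(191, Mul(-8, -7)), -1)) = Mul(Add(17, 200), Pow(Add(191, 56), -1)) = Mul(217, Pow(247, -1)) = Mul(217, Rational(1, 247)) = Rational(217, 247)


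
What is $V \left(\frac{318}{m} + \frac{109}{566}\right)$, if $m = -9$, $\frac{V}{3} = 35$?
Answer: $- \frac{2088415}{566} \approx -3689.8$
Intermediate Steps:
$V = 105$ ($V = 3 \cdot 35 = 105$)
$V \left(\frac{318}{m} + \frac{109}{566}\right) = 105 \left(\frac{318}{-9} + \frac{109}{566}\right) = 105 \left(318 \left(- \frac{1}{9}\right) + 109 \cdot \frac{1}{566}\right) = 105 \left(- \frac{106}{3} + \frac{109}{566}\right) = 105 \left(- \frac{59669}{1698}\right) = - \frac{2088415}{566}$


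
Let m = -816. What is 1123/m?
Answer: -1123/816 ≈ -1.3762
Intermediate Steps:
1123/m = 1123/(-816) = 1123*(-1/816) = -1123/816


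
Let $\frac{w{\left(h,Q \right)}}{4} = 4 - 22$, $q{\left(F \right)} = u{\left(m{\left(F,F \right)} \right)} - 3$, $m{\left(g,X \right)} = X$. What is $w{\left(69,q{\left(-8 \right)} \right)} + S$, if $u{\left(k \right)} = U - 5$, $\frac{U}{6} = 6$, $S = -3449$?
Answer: $-3521$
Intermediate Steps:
$U = 36$ ($U = 6 \cdot 6 = 36$)
$u{\left(k \right)} = 31$ ($u{\left(k \right)} = 36 - 5 = 31$)
$q{\left(F \right)} = 28$ ($q{\left(F \right)} = 31 - 3 = 28$)
$w{\left(h,Q \right)} = -72$ ($w{\left(h,Q \right)} = 4 \left(4 - 22\right) = 4 \left(-18\right) = -72$)
$w{\left(69,q{\left(-8 \right)} \right)} + S = -72 - 3449 = -3521$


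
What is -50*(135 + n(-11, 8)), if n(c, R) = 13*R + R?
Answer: -12350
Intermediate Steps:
n(c, R) = 14*R
-50*(135 + n(-11, 8)) = -50*(135 + 14*8) = -50*(135 + 112) = -50*247 = -12350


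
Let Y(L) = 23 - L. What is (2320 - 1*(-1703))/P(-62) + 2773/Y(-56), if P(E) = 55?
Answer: 470332/4345 ≈ 108.25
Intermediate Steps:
(2320 - 1*(-1703))/P(-62) + 2773/Y(-56) = (2320 - 1*(-1703))/55 + 2773/(23 - 1*(-56)) = (2320 + 1703)*(1/55) + 2773/(23 + 56) = 4023*(1/55) + 2773/79 = 4023/55 + 2773*(1/79) = 4023/55 + 2773/79 = 470332/4345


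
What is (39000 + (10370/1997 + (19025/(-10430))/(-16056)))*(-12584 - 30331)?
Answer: -37319861269370764025/22295051184 ≈ -1.6739e+9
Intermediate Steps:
(39000 + (10370/1997 + (19025/(-10430))/(-16056)))*(-12584 - 30331) = (39000 + (10370*(1/1997) + (19025*(-1/10430))*(-1/16056)))*(-42915) = (39000 + (10370/1997 - 3805/2086*(-1/16056)))*(-42915) = (39000 + (10370/1997 + 3805/33492816))*(-42915) = (39000 + 347328100505/66885153552)*(-42915) = (2608868316628505/66885153552)*(-42915) = -37319861269370764025/22295051184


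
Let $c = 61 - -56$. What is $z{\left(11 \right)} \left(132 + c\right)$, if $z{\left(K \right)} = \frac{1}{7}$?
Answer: $\frac{249}{7} \approx 35.571$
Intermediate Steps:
$z{\left(K \right)} = \frac{1}{7}$
$c = 117$ ($c = 61 + 56 = 117$)
$z{\left(11 \right)} \left(132 + c\right) = \frac{132 + 117}{7} = \frac{1}{7} \cdot 249 = \frac{249}{7}$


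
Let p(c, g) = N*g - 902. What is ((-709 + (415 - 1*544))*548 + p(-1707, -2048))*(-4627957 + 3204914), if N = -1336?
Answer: -3238848714086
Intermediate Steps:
p(c, g) = -902 - 1336*g (p(c, g) = -1336*g - 902 = -902 - 1336*g)
((-709 + (415 - 1*544))*548 + p(-1707, -2048))*(-4627957 + 3204914) = ((-709 + (415 - 1*544))*548 + (-902 - 1336*(-2048)))*(-4627957 + 3204914) = ((-709 + (415 - 544))*548 + (-902 + 2736128))*(-1423043) = ((-709 - 129)*548 + 2735226)*(-1423043) = (-838*548 + 2735226)*(-1423043) = (-459224 + 2735226)*(-1423043) = 2276002*(-1423043) = -3238848714086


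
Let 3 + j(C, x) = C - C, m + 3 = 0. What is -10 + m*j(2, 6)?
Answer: -1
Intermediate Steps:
m = -3 (m = -3 + 0 = -3)
j(C, x) = -3 (j(C, x) = -3 + (C - C) = -3 + 0 = -3)
-10 + m*j(2, 6) = -10 - 3*(-3) = -10 + 9 = -1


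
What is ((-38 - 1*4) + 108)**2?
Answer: 4356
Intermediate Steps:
((-38 - 1*4) + 108)**2 = ((-38 - 4) + 108)**2 = (-42 + 108)**2 = 66**2 = 4356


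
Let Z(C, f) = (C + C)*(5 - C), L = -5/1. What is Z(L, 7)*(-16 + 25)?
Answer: -900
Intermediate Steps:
L = -5 (L = -5/1 = -5*1 = -5)
Z(C, f) = 2*C*(5 - C) (Z(C, f) = (2*C)*(5 - C) = 2*C*(5 - C))
Z(L, 7)*(-16 + 25) = (2*(-5)*(5 - 1*(-5)))*(-16 + 25) = (2*(-5)*(5 + 5))*9 = (2*(-5)*10)*9 = -100*9 = -900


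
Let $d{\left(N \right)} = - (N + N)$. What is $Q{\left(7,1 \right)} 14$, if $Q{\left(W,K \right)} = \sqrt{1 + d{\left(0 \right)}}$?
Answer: $14$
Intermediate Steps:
$d{\left(N \right)} = - 2 N$
$Q{\left(W,K \right)} = 1$ ($Q{\left(W,K \right)} = \sqrt{1 - 0} = \sqrt{1 + 0} = \sqrt{1} = 1$)
$Q{\left(7,1 \right)} 14 = 1 \cdot 14 = 14$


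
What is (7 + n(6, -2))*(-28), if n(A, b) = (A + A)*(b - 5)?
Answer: 2156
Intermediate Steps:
n(A, b) = 2*A*(-5 + b) (n(A, b) = (2*A)*(-5 + b) = 2*A*(-5 + b))
(7 + n(6, -2))*(-28) = (7 + 2*6*(-5 - 2))*(-28) = (7 + 2*6*(-7))*(-28) = (7 - 84)*(-28) = -77*(-28) = 2156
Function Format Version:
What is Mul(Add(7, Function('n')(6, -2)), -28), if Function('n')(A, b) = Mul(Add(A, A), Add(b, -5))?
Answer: 2156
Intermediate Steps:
Function('n')(A, b) = Mul(2, A, Add(-5, b)) (Function('n')(A, b) = Mul(Mul(2, A), Add(-5, b)) = Mul(2, A, Add(-5, b)))
Mul(Add(7, Function('n')(6, -2)), -28) = Mul(Add(7, Mul(2, 6, Add(-5, -2))), -28) = Mul(Add(7, Mul(2, 6, -7)), -28) = Mul(Add(7, -84), -28) = Mul(-77, -28) = 2156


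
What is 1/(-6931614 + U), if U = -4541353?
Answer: -1/11472967 ≈ -8.7161e-8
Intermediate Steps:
1/(-6931614 + U) = 1/(-6931614 - 4541353) = 1/(-11472967) = -1/11472967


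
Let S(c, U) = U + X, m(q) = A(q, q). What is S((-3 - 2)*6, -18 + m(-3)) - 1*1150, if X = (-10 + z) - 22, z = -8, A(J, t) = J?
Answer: -1211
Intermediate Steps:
m(q) = q
X = -40 (X = (-10 - 8) - 22 = -18 - 22 = -40)
S(c, U) = -40 + U (S(c, U) = U - 40 = -40 + U)
S((-3 - 2)*6, -18 + m(-3)) - 1*1150 = (-40 + (-18 - 3)) - 1*1150 = (-40 - 21) - 1150 = -61 - 1150 = -1211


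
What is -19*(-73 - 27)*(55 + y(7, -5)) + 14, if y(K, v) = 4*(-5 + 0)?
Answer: 66514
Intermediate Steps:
y(K, v) = -20 (y(K, v) = 4*(-5) = -20)
-19*(-73 - 27)*(55 + y(7, -5)) + 14 = -19*(-73 - 27)*(55 - 20) + 14 = -(-1900)*35 + 14 = -19*(-3500) + 14 = 66500 + 14 = 66514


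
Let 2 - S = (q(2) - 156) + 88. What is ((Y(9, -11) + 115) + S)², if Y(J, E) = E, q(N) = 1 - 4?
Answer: 31329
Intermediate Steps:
q(N) = -3
S = 73 (S = 2 - ((-3 - 156) + 88) = 2 - (-159 + 88) = 2 - 1*(-71) = 2 + 71 = 73)
((Y(9, -11) + 115) + S)² = ((-11 + 115) + 73)² = (104 + 73)² = 177² = 31329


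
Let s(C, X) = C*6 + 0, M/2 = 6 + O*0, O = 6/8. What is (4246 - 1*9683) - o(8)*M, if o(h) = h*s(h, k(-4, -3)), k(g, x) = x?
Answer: -10045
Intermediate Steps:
O = ¾ (O = 6*(⅛) = ¾ ≈ 0.75000)
M = 12 (M = 2*(6 + (¾)*0) = 2*(6 + 0) = 2*6 = 12)
s(C, X) = 6*C (s(C, X) = 6*C + 0 = 6*C)
o(h) = 6*h² (o(h) = h*(6*h) = 6*h²)
(4246 - 1*9683) - o(8)*M = (4246 - 1*9683) - 6*8²*12 = (4246 - 9683) - 6*64*12 = -5437 - 384*12 = -5437 - 1*4608 = -5437 - 4608 = -10045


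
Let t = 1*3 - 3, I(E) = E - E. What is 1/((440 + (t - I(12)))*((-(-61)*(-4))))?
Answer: -1/107360 ≈ -9.3144e-6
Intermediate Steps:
I(E) = 0
t = 0 (t = 3 - 3 = 0)
1/((440 + (t - I(12)))*((-(-61)*(-4)))) = 1/((440 + (0 - 1*0))*((-(-61)*(-4)))) = 1/((440 + (0 + 0))*((-1*244))) = 1/((440 + 0)*(-244)) = -1/244/440 = (1/440)*(-1/244) = -1/107360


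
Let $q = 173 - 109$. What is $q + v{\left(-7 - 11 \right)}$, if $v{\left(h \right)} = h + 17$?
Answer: $63$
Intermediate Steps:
$q = 64$
$v{\left(h \right)} = 17 + h$
$q + v{\left(-7 - 11 \right)} = 64 + \left(17 - 18\right) = 64 - 1 = 63$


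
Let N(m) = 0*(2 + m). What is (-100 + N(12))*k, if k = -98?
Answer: 9800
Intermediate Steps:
N(m) = 0
(-100 + N(12))*k = (-100 + 0)*(-98) = -100*(-98) = 9800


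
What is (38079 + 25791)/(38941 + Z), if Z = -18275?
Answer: 31935/10333 ≈ 3.0906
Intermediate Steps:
(38079 + 25791)/(38941 + Z) = (38079 + 25791)/(38941 - 18275) = 63870/20666 = 63870*(1/20666) = 31935/10333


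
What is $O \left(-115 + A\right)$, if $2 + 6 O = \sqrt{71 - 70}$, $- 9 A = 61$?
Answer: $\frac{548}{27} \approx 20.296$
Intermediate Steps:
$A = - \frac{61}{9}$ ($A = \left(- \frac{1}{9}\right) 61 = - \frac{61}{9} \approx -6.7778$)
$O = - \frac{1}{6}$ ($O = - \frac{1}{3} + \frac{\sqrt{71 - 70}}{6} = - \frac{1}{3} + \frac{\sqrt{1}}{6} = - \frac{1}{3} + \frac{1}{6} \cdot 1 = - \frac{1}{3} + \frac{1}{6} = - \frac{1}{6} \approx -0.16667$)
$O \left(-115 + A\right) = - \frac{-115 - \frac{61}{9}}{6} = \left(- \frac{1}{6}\right) \left(- \frac{1096}{9}\right) = \frac{548}{27}$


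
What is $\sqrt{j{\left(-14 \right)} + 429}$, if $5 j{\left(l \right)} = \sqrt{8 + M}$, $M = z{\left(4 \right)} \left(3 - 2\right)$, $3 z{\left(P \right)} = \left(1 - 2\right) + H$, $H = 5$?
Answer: $\frac{\sqrt{96525 + 30 \sqrt{21}}}{15} \approx 20.727$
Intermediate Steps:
$z{\left(P \right)} = \frac{4}{3}$ ($z{\left(P \right)} = \frac{\left(1 - 2\right) + 5}{3} = \frac{-1 + 5}{3} = \frac{1}{3} \cdot 4 = \frac{4}{3}$)
$M = \frac{4}{3}$ ($M = \frac{4 \left(3 - 2\right)}{3} = \frac{4}{3} \cdot 1 = \frac{4}{3} \approx 1.3333$)
$j{\left(l \right)} = \frac{2 \sqrt{21}}{15}$ ($j{\left(l \right)} = \frac{\sqrt{8 + \frac{4}{3}}}{5} = \frac{\sqrt{\frac{28}{3}}}{5} = \frac{\frac{2}{3} \sqrt{21}}{5} = \frac{2 \sqrt{21}}{15}$)
$\sqrt{j{\left(-14 \right)} + 429} = \sqrt{\frac{2 \sqrt{21}}{15} + 429} = \sqrt{429 + \frac{2 \sqrt{21}}{15}}$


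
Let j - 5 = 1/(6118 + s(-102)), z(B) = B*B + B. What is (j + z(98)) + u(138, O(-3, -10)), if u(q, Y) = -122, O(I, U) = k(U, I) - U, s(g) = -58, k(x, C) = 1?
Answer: 58085101/6060 ≈ 9585.0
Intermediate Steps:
z(B) = B + B**2 (z(B) = B**2 + B = B + B**2)
O(I, U) = 1 - U
j = 30301/6060 (j = 5 + 1/(6118 - 58) = 5 + 1/6060 = 30301/6060 ≈ 5.0002)
(j + z(98)) + u(138, O(-3, -10)) = (30301/6060 + 98*(1 + 98)) - 122 = (30301/6060 + 98*99) - 122 = (30301/6060 + 9702) - 122 = 58824421/6060 - 122 = 58085101/6060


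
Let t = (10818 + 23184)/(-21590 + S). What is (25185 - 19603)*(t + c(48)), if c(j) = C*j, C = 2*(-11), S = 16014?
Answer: -8264511039/1394 ≈ -5.9286e+6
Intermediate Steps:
C = -22
t = -17001/2788 (t = (10818 + 23184)/(-21590 + 16014) = 34002/(-5576) = 34002*(-1/5576) = -17001/2788 ≈ -6.0979)
c(j) = -22*j
(25185 - 19603)*(t + c(48)) = (25185 - 19603)*(-17001/2788 - 22*48) = 5582*(-17001/2788 - 1056) = 5582*(-2961129/2788) = -8264511039/1394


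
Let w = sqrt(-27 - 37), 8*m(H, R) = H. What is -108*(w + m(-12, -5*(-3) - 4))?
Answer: 162 - 864*I ≈ 162.0 - 864.0*I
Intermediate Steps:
m(H, R) = H/8
w = 8*I (w = sqrt(-64) = 8*I ≈ 8.0*I)
-108*(w + m(-12, -5*(-3) - 4)) = -108*(8*I + (1/8)*(-12)) = -108*(8*I - 3/2) = -108*(-3/2 + 8*I) = 162 - 864*I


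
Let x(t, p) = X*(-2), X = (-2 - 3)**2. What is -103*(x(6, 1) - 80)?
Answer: 13390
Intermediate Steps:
X = 25 (X = (-5)**2 = 25)
x(t, p) = -50 (x(t, p) = 25*(-2) = -50)
-103*(x(6, 1) - 80) = -103*(-50 - 80) = -103*(-130) = 13390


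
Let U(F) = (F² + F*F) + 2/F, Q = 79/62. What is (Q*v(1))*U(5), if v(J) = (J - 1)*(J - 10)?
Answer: 0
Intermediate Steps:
Q = 79/62 (Q = 79*(1/62) = 79/62 ≈ 1.2742)
U(F) = 2/F + 2*F² (U(F) = (F² + F²) + 2/F = 2*F² + 2/F = 2/F + 2*F²)
v(J) = (-1 + J)*(-10 + J)
(Q*v(1))*U(5) = (79*(10 + 1² - 11*1)/62)*(2*(1 + 5³)/5) = (79*(10 + 1 - 11)/62)*(2*(⅕)*(1 + 125)) = ((79/62)*0)*(2*(⅕)*126) = 0*(252/5) = 0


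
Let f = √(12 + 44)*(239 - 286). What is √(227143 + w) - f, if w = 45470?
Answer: 11*√2253 + 94*√14 ≈ 873.84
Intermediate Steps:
f = -94*√14 (f = √56*(-47) = (2*√14)*(-47) = -94*√14 ≈ -351.72)
√(227143 + w) - f = √(227143 + 45470) - (-94)*√14 = √272613 + 94*√14 = 11*√2253 + 94*√14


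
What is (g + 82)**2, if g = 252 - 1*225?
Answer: 11881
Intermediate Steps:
g = 27 (g = 252 - 225 = 27)
(g + 82)**2 = (27 + 82)**2 = 109**2 = 11881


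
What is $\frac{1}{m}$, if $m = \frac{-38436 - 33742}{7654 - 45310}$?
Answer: $\frac{18828}{36089} \approx 0.52171$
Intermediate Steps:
$m = \frac{36089}{18828}$ ($m = - \frac{72178}{-37656} = \left(-72178\right) \left(- \frac{1}{37656}\right) = \frac{36089}{18828} \approx 1.9168$)
$\frac{1}{m} = \frac{1}{\frac{36089}{18828}} = \frac{18828}{36089}$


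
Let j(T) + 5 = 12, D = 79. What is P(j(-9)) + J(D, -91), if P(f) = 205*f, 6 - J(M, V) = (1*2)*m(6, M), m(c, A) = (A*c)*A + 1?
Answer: -73453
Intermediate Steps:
j(T) = 7 (j(T) = -5 + 12 = 7)
m(c, A) = 1 + c*A² (m(c, A) = c*A² + 1 = 1 + c*A²)
J(M, V) = 4 - 12*M² (J(M, V) = 6 - 1*2*(1 + 6*M²) = 6 - 2*(1 + 6*M²) = 6 - (2 + 12*M²) = 6 + (-2 - 12*M²) = 4 - 12*M²)
P(j(-9)) + J(D, -91) = 205*7 + (4 - 12*79²) = 1435 + (4 - 12*6241) = 1435 + (4 - 74892) = 1435 - 74888 = -73453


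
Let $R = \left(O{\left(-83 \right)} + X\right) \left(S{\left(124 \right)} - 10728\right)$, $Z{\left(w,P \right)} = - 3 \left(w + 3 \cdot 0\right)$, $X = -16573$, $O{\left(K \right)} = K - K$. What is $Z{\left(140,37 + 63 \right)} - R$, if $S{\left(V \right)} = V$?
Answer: $-175740512$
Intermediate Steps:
$O{\left(K \right)} = 0$
$Z{\left(w,P \right)} = - 3 w$ ($Z{\left(w,P \right)} = - 3 \left(w + 0\right) = - 3 w$)
$R = 175740092$ ($R = \left(0 - 16573\right) \left(124 - 10728\right) = \left(-16573\right) \left(-10604\right) = 175740092$)
$Z{\left(140,37 + 63 \right)} - R = \left(-3\right) 140 - 175740092 = -420 - 175740092 = -175740512$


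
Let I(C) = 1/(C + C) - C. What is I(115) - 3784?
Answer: -896769/230 ≈ -3899.0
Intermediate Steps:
I(C) = 1/(2*C) - C
I(115) - 3784 = ((½)/115 - 1*115) - 3784 = ((½)*(1/115) - 115) - 3784 = (1/230 - 115) - 3784 = -26449/230 - 3784 = -896769/230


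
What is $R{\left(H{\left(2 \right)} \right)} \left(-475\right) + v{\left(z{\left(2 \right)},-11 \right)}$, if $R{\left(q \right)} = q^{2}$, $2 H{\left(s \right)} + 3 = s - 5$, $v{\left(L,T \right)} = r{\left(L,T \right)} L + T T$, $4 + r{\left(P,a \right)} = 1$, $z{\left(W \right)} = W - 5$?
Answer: $-4145$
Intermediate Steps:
$z{\left(W \right)} = -5 + W$
$r{\left(P,a \right)} = -3$ ($r{\left(P,a \right)} = -4 + 1 = -3$)
$v{\left(L,T \right)} = T^{2} - 3 L$ ($v{\left(L,T \right)} = - 3 L + T T = - 3 L + T^{2} = T^{2} - 3 L$)
$H{\left(s \right)} = -4 + \frac{s}{2}$ ($H{\left(s \right)} = - \frac{3}{2} + \frac{s - 5}{2} = - \frac{3}{2} + \frac{-5 + s}{2} = - \frac{3}{2} + \left(- \frac{5}{2} + \frac{s}{2}\right) = -4 + \frac{s}{2}$)
$R{\left(H{\left(2 \right)} \right)} \left(-475\right) + v{\left(z{\left(2 \right)},-11 \right)} = \left(-4 + \frac{1}{2} \cdot 2\right)^{2} \left(-475\right) + \left(\left(-11\right)^{2} - 3 \left(-5 + 2\right)\right) = \left(-4 + 1\right)^{2} \left(-475\right) + \left(121 - -9\right) = \left(-3\right)^{2} \left(-475\right) + \left(121 + 9\right) = 9 \left(-475\right) + 130 = -4275 + 130 = -4145$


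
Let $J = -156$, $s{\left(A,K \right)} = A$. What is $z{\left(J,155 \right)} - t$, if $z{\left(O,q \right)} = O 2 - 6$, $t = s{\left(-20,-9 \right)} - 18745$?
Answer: $18447$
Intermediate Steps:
$t = -18765$ ($t = -20 - 18745 = -18765$)
$z{\left(O,q \right)} = -6 + 2 O$ ($z{\left(O,q \right)} = 2 O - 6 = -6 + 2 O$)
$z{\left(J,155 \right)} - t = \left(-6 + 2 \left(-156\right)\right) - -18765 = \left(-6 - 312\right) + 18765 = -318 + 18765 = 18447$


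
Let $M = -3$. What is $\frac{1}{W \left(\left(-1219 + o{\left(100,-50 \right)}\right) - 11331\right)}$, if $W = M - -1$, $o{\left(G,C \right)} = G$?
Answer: $\frac{1}{24900} \approx 4.0161 \cdot 10^{-5}$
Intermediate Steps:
$W = -2$ ($W = -3 - -1 = -3 + 1 = -2$)
$\frac{1}{W \left(\left(-1219 + o{\left(100,-50 \right)}\right) - 11331\right)} = \frac{1}{\left(-2\right) \left(\left(-1219 + 100\right) - 11331\right)} = \frac{1}{\left(-2\right) \left(-1119 - 11331\right)} = \frac{1}{\left(-2\right) \left(-12450\right)} = \frac{1}{24900}$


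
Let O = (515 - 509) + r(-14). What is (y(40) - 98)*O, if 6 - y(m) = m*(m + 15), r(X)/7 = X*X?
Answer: -3158376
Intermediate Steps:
r(X) = 7*X² (r(X) = 7*(X*X) = 7*X²)
y(m) = 6 - m*(15 + m) (y(m) = 6 - m*(m + 15) = 6 - m*(15 + m))
O = 1378 (O = (515 - 509) + 7*(-14)² = 6 + 7*196 = 6 + 1372 = 1378)
(y(40) - 98)*O = ((6 - 1*40² - 15*40) - 98)*1378 = ((6 - 1*1600 - 600) - 98)*1378 = ((6 - 1600 - 600) - 98)*1378 = (-2194 - 98)*1378 = -2292*1378 = -3158376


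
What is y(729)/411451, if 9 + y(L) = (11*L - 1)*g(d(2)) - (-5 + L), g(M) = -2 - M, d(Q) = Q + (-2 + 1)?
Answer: -24787/411451 ≈ -0.060243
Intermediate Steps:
d(Q) = -1 + Q (d(Q) = Q - 1 = -1 + Q)
y(L) = -1 - 34*L (y(L) = -9 + ((11*L - 1)*(-2 - (-1 + 2)) - (-5 + L)) = -9 + ((-1 + 11*L)*(-2 - 1*1) + (5 - L)) = -9 + ((-1 + 11*L)*(-2 - 1) + (5 - L)) = -9 + ((-1 + 11*L)*(-3) + (5 - L)) = -9 + ((3 - 33*L) + (5 - L)) = -9 + (8 - 34*L) = -1 - 34*L)
y(729)/411451 = (-1 - 34*729)/411451 = (-1 - 24786)*(1/411451) = -24787*1/411451 = -24787/411451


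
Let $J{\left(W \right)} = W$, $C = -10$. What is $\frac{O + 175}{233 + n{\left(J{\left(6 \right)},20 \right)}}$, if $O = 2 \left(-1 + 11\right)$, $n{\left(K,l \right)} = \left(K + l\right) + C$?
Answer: $\frac{65}{83} \approx 0.78313$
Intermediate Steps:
$n{\left(K,l \right)} = -10 + K + l$ ($n{\left(K,l \right)} = \left(K + l\right) - 10 = -10 + K + l$)
$O = 20$ ($O = 2 \cdot 10 = 20$)
$\frac{O + 175}{233 + n{\left(J{\left(6 \right)},20 \right)}} = \frac{20 + 175}{233 + \left(-10 + 6 + 20\right)} = \frac{195}{233 + 16} = \frac{195}{249} = 195 \cdot \frac{1}{249} = \frac{65}{83}$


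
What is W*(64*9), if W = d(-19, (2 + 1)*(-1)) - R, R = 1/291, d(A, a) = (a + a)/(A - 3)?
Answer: 165504/1067 ≈ 155.11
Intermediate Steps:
d(A, a) = 2*a/(-3 + A) (d(A, a) = (2*a)/(-3 + A) = 2*a/(-3 + A))
R = 1/291 ≈ 0.0034364
W = 862/3201 (W = 2*((2 + 1)*(-1))/(-3 - 19) - 1*1/291 = 2*(3*(-1))/(-22) - 1/291 = 2*(-3)*(-1/22) - 1/291 = 3/11 - 1/291 = 862/3201 ≈ 0.26929)
W*(64*9) = 862*(64*9)/3201 = (862/3201)*576 = 165504/1067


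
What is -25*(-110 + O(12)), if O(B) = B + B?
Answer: 2150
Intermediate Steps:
O(B) = 2*B
-25*(-110 + O(12)) = -25*(-110 + 2*12) = -25*(-110 + 24) = -25*(-86) = 2150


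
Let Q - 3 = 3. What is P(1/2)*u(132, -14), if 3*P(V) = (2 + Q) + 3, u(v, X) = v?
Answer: 484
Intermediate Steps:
Q = 6 (Q = 3 + 3 = 6)
P(V) = 11/3 (P(V) = ((2 + 6) + 3)/3 = (8 + 3)/3 = (⅓)*11 = 11/3)
P(1/2)*u(132, -14) = (11/3)*132 = 484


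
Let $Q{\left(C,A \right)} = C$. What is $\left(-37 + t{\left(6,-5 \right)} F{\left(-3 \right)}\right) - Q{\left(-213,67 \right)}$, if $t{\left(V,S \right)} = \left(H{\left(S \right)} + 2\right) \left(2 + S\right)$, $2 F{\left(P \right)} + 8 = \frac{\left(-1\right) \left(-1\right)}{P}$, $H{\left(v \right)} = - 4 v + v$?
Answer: $\frac{777}{2} \approx 388.5$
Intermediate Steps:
$H{\left(v \right)} = - 3 v$
$F{\left(P \right)} = -4 + \frac{1}{2 P}$ ($F{\left(P \right)} = -4 + \frac{\left(-1\right) \left(-1\right) \frac{1}{P}}{2} = -4 + \frac{1 \frac{1}{P}}{2} = -4 + \frac{1}{2 P}$)
$t{\left(V,S \right)} = \left(2 + S\right) \left(2 - 3 S\right)$ ($t{\left(V,S \right)} = \left(- 3 S + 2\right) \left(2 + S\right) = \left(2 - 3 S\right) \left(2 + S\right) = \left(2 + S\right) \left(2 - 3 S\right)$)
$\left(-37 + t{\left(6,-5 \right)} F{\left(-3 \right)}\right) - Q{\left(-213,67 \right)} = \left(-37 + \left(4 - -20 - 3 \left(-5\right)^{2}\right) \left(-4 + \frac{1}{2 \left(-3\right)}\right)\right) - -213 = \left(-37 + \left(4 + 20 - 75\right) \left(-4 + \frac{1}{2} \left(- \frac{1}{3}\right)\right)\right) + 213 = \left(-37 + \left(4 + 20 - 75\right) \left(-4 - \frac{1}{6}\right)\right) + 213 = \left(-37 - - \frac{425}{2}\right) + 213 = \left(-37 + \frac{425}{2}\right) + 213 = \frac{351}{2} + 213 = \frac{777}{2}$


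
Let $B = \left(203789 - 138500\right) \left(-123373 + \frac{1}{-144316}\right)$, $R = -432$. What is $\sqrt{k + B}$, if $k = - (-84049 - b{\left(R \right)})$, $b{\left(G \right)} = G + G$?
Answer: $\frac{i \sqrt{41939633586961687799}}{72158} \approx 89749.0 i$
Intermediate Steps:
$b{\left(G \right)} = 2 G$
$k = 83185$ ($k = - (-84049 - 2 \left(-432\right)) = - (-84049 - -864) = - (-84049 + 864) = \left(-1\right) \left(-83185\right) = 83185$)
$B = - \frac{1162450919169141}{144316}$ ($B = 65289 \left(-123373 - \frac{1}{144316}\right) = 65289 \left(- \frac{17804697869}{144316}\right) = - \frac{1162450919169141}{144316} \approx -8.0549 \cdot 10^{9}$)
$\sqrt{k + B} = \sqrt{83185 - \frac{1162450919169141}{144316}} = \sqrt{- \frac{1162438914242681}{144316}} = \frac{i \sqrt{41939633586961687799}}{72158}$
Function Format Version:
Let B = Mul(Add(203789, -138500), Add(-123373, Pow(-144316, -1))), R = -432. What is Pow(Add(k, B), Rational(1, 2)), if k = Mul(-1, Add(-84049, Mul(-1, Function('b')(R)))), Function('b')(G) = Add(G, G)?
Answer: Mul(Rational(1, 72158), I, Pow(41939633586961687799, Rational(1, 2))) ≈ Mul(89749., I)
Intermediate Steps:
Function('b')(G) = Mul(2, G)
k = 83185 (k = Mul(-1, Add(-84049, Mul(-1, Mul(2, -432)))) = Mul(-1, Add(-84049, Mul(-1, -864))) = Mul(-1, Add(-84049, 864)) = Mul(-1, -83185) = 83185)
B = Rational(-1162450919169141, 144316) (B = Mul(65289, Add(-123373, Rational(-1, 144316))) = Mul(65289, Rational(-17804697869, 144316)) = Rational(-1162450919169141, 144316) ≈ -8.0549e+9)
Pow(Add(k, B), Rational(1, 2)) = Pow(Add(83185, Rational(-1162450919169141, 144316)), Rational(1, 2)) = Pow(Rational(-1162438914242681, 144316), Rational(1, 2)) = Mul(Rational(1, 72158), I, Pow(41939633586961687799, Rational(1, 2)))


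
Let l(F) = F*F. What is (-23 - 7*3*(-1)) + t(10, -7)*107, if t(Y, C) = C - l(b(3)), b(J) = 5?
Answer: -3426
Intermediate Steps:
l(F) = F²
t(Y, C) = -25 + C (t(Y, C) = C - 1*5² = C - 1*25 = C - 25 = -25 + C)
(-23 - 7*3*(-1)) + t(10, -7)*107 = (-23 - 7*3*(-1)) + (-25 - 7)*107 = (-23 - 7*(-3)) - 32*107 = (-23 - 1*(-21)) - 3424 = (-23 + 21) - 3424 = -2 - 3424 = -3426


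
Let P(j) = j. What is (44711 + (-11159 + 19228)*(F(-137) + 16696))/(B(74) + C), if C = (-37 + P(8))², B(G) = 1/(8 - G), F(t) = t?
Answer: 8821512612/55505 ≈ 1.5893e+5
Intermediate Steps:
C = 841 (C = (-37 + 8)² = (-29)² = 841)
(44711 + (-11159 + 19228)*(F(-137) + 16696))/(B(74) + C) = (44711 + (-11159 + 19228)*(-137 + 16696))/(-1/(-8 + 74) + 841) = (44711 + 8069*16559)/(-1/66 + 841) = (44711 + 133614571)/(-1*1/66 + 841) = 133659282/(-1/66 + 841) = 133659282/(55505/66) = 133659282*(66/55505) = 8821512612/55505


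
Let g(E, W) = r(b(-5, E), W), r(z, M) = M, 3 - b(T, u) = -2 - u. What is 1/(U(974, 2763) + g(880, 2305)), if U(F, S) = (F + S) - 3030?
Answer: 1/3012 ≈ 0.00033201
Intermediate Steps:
b(T, u) = 5 + u (b(T, u) = 3 - (-2 - u) = 3 + (2 + u) = 5 + u)
U(F, S) = -3030 + F + S
g(E, W) = W
1/(U(974, 2763) + g(880, 2305)) = 1/((-3030 + 974 + 2763) + 2305) = 1/(707 + 2305) = 1/3012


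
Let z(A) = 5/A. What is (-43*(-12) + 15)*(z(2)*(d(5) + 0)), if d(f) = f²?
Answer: 66375/2 ≈ 33188.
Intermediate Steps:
(-43*(-12) + 15)*(z(2)*(d(5) + 0)) = (-43*(-12) + 15)*((5/2)*(5² + 0)) = (516 + 15)*((5*(½))*(25 + 0)) = 531*((5/2)*25) = 531*(125/2) = 66375/2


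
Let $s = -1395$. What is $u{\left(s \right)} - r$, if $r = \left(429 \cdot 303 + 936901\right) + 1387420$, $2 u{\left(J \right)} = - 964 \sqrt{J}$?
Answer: $-2454308 - 1446 i \sqrt{155} \approx -2.4543 \cdot 10^{6} - 18003.0 i$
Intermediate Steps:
$u{\left(J \right)} = - 482 \sqrt{J}$ ($u{\left(J \right)} = \frac{\left(-964\right) \sqrt{J}}{2} = - 482 \sqrt{J}$)
$r = 2454308$ ($r = \left(129987 + 936901\right) + 1387420 = 1066888 + 1387420 = 2454308$)
$u{\left(s \right)} - r = - 482 \sqrt{-1395} - 2454308 = - 482 \cdot 3 i \sqrt{155} - 2454308 = - 1446 i \sqrt{155} - 2454308 = -2454308 - 1446 i \sqrt{155}$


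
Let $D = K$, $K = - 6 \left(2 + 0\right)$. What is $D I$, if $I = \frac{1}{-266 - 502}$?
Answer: $\frac{1}{64} \approx 0.015625$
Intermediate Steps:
$K = -12$ ($K = \left(-6\right) 2 = -12$)
$D = -12$
$I = - \frac{1}{768}$ ($I = \frac{1}{-768} = - \frac{1}{768} \approx -0.0013021$)
$D I = \left(-12\right) \left(- \frac{1}{768}\right) = \frac{1}{64}$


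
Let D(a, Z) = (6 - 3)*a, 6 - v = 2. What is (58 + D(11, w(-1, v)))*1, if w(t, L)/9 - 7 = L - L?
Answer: 91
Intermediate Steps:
v = 4 (v = 6 - 1*2 = 6 - 2 = 4)
w(t, L) = 63 (w(t, L) = 63 + 9*(L - L) = 63 + 9*0 = 63 + 0 = 63)
D(a, Z) = 3*a
(58 + D(11, w(-1, v)))*1 = (58 + 3*11)*1 = (58 + 33)*1 = 91*1 = 91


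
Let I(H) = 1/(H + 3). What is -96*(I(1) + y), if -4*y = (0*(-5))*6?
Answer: -24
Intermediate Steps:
I(H) = 1/(3 + H)
y = 0 (y = -0*(-5)*6/4 = -0*6 = -¼*0 = 0)
-96*(I(1) + y) = -96*(1/(3 + 1) + 0) = -96*(1/4 + 0) = -96*(¼ + 0) = -96*¼ = -24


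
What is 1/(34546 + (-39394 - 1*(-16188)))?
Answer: 1/11340 ≈ 8.8183e-5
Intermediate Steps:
1/(34546 + (-39394 - 1*(-16188))) = 1/(34546 + (-39394 + 16188)) = 1/(34546 - 23206) = 1/11340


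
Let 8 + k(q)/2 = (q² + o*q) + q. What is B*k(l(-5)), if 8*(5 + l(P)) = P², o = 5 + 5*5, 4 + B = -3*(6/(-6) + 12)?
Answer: 148259/32 ≈ 4633.1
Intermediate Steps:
B = -37 (B = -4 - 3*(6/(-6) + 12) = -4 - 3*(6*(-⅙) + 12) = -4 - 3*(-1 + 12) = -4 - 3*11 = -4 - 33 = -37)
o = 30 (o = 5 + 25 = 30)
l(P) = -5 + P²/8
k(q) = -16 + 2*q² + 62*q (k(q) = -16 + 2*((q² + 30*q) + q) = -16 + 2*(q² + 31*q) = -16 + (2*q² + 62*q) = -16 + 2*q² + 62*q)
B*k(l(-5)) = -37*(-16 + 2*(-5 + (⅛)*(-5)²)² + 62*(-5 + (⅛)*(-5)²)) = -37*(-16 + 2*(-5 + (⅛)*25)² + 62*(-5 + (⅛)*25)) = -37*(-16 + 2*(-5 + 25/8)² + 62*(-5 + 25/8)) = -37*(-16 + 2*(-15/8)² + 62*(-15/8)) = -37*(-16 + 2*(225/64) - 465/4) = -37*(-16 + 225/32 - 465/4) = -37*(-4007/32) = 148259/32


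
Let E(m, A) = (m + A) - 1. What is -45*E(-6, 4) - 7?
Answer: 128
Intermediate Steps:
E(m, A) = -1 + A + m (E(m, A) = (A + m) - 1 = -1 + A + m)
-45*E(-6, 4) - 7 = -45*(-1 + 4 - 6) - 7 = -45*(-3) - 7 = 135 - 7 = 128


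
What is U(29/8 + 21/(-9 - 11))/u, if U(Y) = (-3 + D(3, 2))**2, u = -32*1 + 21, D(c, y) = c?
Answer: 0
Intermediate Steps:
u = -11 (u = -32 + 21 = -11)
U(Y) = 0 (U(Y) = (-3 + 3)**2 = 0**2 = 0)
U(29/8 + 21/(-9 - 11))/u = 0/(-11) = 0*(-1/11) = 0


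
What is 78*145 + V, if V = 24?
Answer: 11334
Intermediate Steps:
78*145 + V = 78*145 + 24 = 11310 + 24 = 11334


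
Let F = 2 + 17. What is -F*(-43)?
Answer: 817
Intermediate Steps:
F = 19
-F*(-43) = -1*19*(-43) = -19*(-43) = 817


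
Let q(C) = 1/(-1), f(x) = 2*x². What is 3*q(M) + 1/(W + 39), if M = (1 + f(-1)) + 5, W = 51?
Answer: -269/90 ≈ -2.9889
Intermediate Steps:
M = 8 (M = (1 + 2*(-1)²) + 5 = (1 + 2*1) + 5 = (1 + 2) + 5 = 3 + 5 = 8)
q(C) = -1
3*q(M) + 1/(W + 39) = 3*(-1) + 1/(51 + 39) = -3 + 1/90 = -269/90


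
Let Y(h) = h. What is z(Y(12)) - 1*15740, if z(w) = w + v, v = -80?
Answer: -15808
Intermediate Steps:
z(w) = -80 + w (z(w) = w - 80 = -80 + w)
z(Y(12)) - 1*15740 = (-80 + 12) - 1*15740 = -68 - 15740 = -15808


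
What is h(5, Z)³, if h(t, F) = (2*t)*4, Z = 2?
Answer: 64000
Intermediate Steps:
h(t, F) = 8*t
h(5, Z)³ = (8*5)³ = 40³ = 64000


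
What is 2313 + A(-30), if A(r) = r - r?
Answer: 2313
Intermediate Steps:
A(r) = 0
2313 + A(-30) = 2313 + 0 = 2313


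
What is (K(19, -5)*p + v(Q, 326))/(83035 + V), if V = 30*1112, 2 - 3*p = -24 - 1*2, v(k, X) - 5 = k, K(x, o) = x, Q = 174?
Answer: 1069/349185 ≈ 0.0030614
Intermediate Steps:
v(k, X) = 5 + k
p = 28/3 (p = 2/3 - (-24 - 1*2)/3 = 2/3 - (-24 - 2)/3 = 2/3 - 1/3*(-26) = 2/3 + 26/3 = 28/3 ≈ 9.3333)
V = 33360
(K(19, -5)*p + v(Q, 326))/(83035 + V) = (19*(28/3) + (5 + 174))/(83035 + 33360) = (532/3 + 179)/116395 = (1069/3)*(1/116395) = 1069/349185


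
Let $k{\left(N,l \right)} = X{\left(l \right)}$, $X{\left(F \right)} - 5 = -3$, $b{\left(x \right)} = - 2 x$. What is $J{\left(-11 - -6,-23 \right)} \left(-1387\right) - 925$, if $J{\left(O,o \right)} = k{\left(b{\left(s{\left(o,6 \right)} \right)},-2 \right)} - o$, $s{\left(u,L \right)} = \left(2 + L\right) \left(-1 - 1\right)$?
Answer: $-35600$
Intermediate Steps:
$s{\left(u,L \right)} = -4 - 2 L$ ($s{\left(u,L \right)} = \left(2 + L\right) \left(-2\right) = -4 - 2 L$)
$X{\left(F \right)} = 2$ ($X{\left(F \right)} = 5 - 3 = 2$)
$k{\left(N,l \right)} = 2$
$J{\left(O,o \right)} = 2 - o$
$J{\left(-11 - -6,-23 \right)} \left(-1387\right) - 925 = \left(2 - -23\right) \left(-1387\right) - 925 = \left(2 + 23\right) \left(-1387\right) - 925 = 25 \left(-1387\right) - 925 = -34675 - 925 = -35600$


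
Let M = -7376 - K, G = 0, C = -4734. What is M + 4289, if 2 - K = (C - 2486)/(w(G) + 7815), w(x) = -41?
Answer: -12010553/3887 ≈ -3089.9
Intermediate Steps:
K = 11384/3887 (K = 2 - (-4734 - 2486)/(-41 + 7815) = 2 - (-7220)/7774 = 2 - 1*(-3610/3887) = 2 + 3610/3887 = 11384/3887 ≈ 2.9287)
M = -28681896/3887 (M = -7376 - 1*11384/3887 = -7376 - 11384/3887 = -28681896/3887 ≈ -7378.9)
M + 4289 = -28681896/3887 + 4289 = -12010553/3887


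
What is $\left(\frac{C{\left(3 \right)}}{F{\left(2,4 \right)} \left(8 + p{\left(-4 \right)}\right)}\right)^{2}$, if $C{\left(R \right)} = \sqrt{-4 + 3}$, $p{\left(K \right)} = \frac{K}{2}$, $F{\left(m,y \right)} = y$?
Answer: $- \frac{1}{576} \approx -0.0017361$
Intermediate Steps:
$p{\left(K \right)} = \frac{K}{2}$ ($p{\left(K \right)} = K \frac{1}{2} = \frac{K}{2}$)
$C{\left(R \right)} = i$ ($C{\left(R \right)} = \sqrt{-1} = i$)
$\left(\frac{C{\left(3 \right)}}{F{\left(2,4 \right)} \left(8 + p{\left(-4 \right)}\right)}\right)^{2} = \left(\frac{i}{4 \left(8 + \frac{1}{2} \left(-4\right)\right)}\right)^{2} = \left(\frac{i}{4 \left(8 - 2\right)}\right)^{2} = \left(\frac{i}{4 \cdot 6}\right)^{2} = \left(\frac{i}{24}\right)^{2} = - \frac{1}{576}$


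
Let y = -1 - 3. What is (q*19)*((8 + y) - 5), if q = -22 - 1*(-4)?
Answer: 342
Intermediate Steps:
y = -4
q = -18 (q = -22 + 4 = -18)
(q*19)*((8 + y) - 5) = (-18*19)*((8 - 4) - 5) = -342*(4 - 5) = -342*(-1) = 342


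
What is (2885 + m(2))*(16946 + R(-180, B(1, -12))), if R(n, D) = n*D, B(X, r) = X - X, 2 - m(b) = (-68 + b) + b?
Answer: 50007646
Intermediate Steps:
m(b) = 70 - 2*b (m(b) = 2 - ((-68 + b) + b) = 2 - (-68 + 2*b) = 2 + (68 - 2*b) = 70 - 2*b)
B(X, r) = 0
R(n, D) = D*n
(2885 + m(2))*(16946 + R(-180, B(1, -12))) = (2885 + (70 - 2*2))*(16946 + 0*(-180)) = (2885 + (70 - 4))*(16946 + 0) = (2885 + 66)*16946 = 2951*16946 = 50007646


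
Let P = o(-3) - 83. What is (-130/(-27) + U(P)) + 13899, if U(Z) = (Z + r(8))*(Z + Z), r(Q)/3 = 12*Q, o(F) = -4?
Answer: -568895/27 ≈ -21070.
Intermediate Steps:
r(Q) = 36*Q (r(Q) = 3*(12*Q) = 36*Q)
P = -87 (P = -4 - 83 = -87)
U(Z) = 2*Z*(288 + Z) (U(Z) = (Z + 36*8)*(Z + Z) = (Z + 288)*(2*Z) = (288 + Z)*(2*Z) = 2*Z*(288 + Z))
(-130/(-27) + U(P)) + 13899 = (-130/(-27) + 2*(-87)*(288 - 87)) + 13899 = (-130*(-1)/27 + 2*(-87)*201) + 13899 = (-26*(-5/27) - 34974) + 13899 = (130/27 - 34974) + 13899 = -944168/27 + 13899 = -568895/27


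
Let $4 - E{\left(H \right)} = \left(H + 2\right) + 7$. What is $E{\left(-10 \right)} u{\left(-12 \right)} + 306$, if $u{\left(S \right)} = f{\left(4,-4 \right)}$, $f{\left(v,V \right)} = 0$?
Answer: $306$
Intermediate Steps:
$E{\left(H \right)} = -5 - H$ ($E{\left(H \right)} = 4 - \left(\left(H + 2\right) + 7\right) = 4 - \left(\left(2 + H\right) + 7\right) = 4 - \left(9 + H\right) = -5 - H$)
$u{\left(S \right)} = 0$
$E{\left(-10 \right)} u{\left(-12 \right)} + 306 = \left(-5 - -10\right) 0 + 306 = \left(-5 + 10\right) 0 + 306 = 5 \cdot 0 + 306 = 0 + 306 = 306$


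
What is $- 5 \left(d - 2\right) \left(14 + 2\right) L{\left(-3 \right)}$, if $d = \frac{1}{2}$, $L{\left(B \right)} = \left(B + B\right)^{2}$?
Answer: $4320$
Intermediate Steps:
$L{\left(B \right)} = 4 B^{2}$ ($L{\left(B \right)} = \left(2 B\right)^{2} = 4 B^{2}$)
$d = \frac{1}{2} \approx 0.5$
$- 5 \left(d - 2\right) \left(14 + 2\right) L{\left(-3 \right)} = - 5 \left(\frac{1}{2} - 2\right) \left(14 + 2\right) 4 \left(-3\right)^{2} = \left(-5\right) \left(- \frac{3}{2}\right) 16 \cdot 4 \cdot 9 = \frac{15}{2} \cdot 16 \cdot 36 = 120 \cdot 36 = 4320$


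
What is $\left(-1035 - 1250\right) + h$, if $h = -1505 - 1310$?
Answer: $-5100$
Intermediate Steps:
$h = -2815$ ($h = -1505 - 1310 = -2815$)
$\left(-1035 - 1250\right) + h = \left(-1035 - 1250\right) - 2815 = -2285 - 2815 = -5100$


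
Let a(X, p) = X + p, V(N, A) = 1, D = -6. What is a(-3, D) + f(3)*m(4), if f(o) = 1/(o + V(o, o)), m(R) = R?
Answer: -8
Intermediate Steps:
f(o) = 1/(1 + o) (f(o) = 1/(o + 1) = 1/(1 + o))
a(-3, D) + f(3)*m(4) = (-3 - 6) + 4/(1 + 3) = -9 + 4/4 = -9 + (¼)*4 = -9 + 1 = -8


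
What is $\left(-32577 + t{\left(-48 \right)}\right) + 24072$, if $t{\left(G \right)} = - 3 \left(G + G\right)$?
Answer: $-8217$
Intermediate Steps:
$t{\left(G \right)} = - 6 G$ ($t{\left(G \right)} = - 3 \cdot 2 G = - 6 G$)
$\left(-32577 + t{\left(-48 \right)}\right) + 24072 = \left(-32577 - -288\right) + 24072 = \left(-32577 + 288\right) + 24072 = -32289 + 24072 = -8217$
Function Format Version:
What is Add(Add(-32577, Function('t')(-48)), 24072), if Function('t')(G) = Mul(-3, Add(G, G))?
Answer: -8217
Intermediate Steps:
Function('t')(G) = Mul(-6, G) (Function('t')(G) = Mul(-3, Mul(2, G)) = Mul(-6, G))
Add(Add(-32577, Function('t')(-48)), 24072) = Add(Add(-32577, Mul(-6, -48)), 24072) = Add(Add(-32577, 288), 24072) = Add(-32289, 24072) = -8217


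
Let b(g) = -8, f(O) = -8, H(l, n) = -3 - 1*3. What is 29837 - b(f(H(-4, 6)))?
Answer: 29845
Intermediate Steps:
H(l, n) = -6 (H(l, n) = -3 - 3 = -6)
29837 - b(f(H(-4, 6))) = 29837 - 1*(-8) = 29837 + 8 = 29845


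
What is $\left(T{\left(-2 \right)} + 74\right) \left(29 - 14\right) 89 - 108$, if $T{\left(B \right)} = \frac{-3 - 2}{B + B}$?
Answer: $\frac{401403}{4} \approx 1.0035 \cdot 10^{5}$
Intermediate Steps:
$T{\left(B \right)} = - \frac{5}{2 B}$
$\left(T{\left(-2 \right)} + 74\right) \left(29 - 14\right) 89 - 108 = \left(- \frac{5}{2 \left(-2\right)} + 74\right) \left(29 - 14\right) 89 - 108 = \left(\left(- \frac{5}{2}\right) \left(- \frac{1}{2}\right) + 74\right) 15 \cdot 89 - 108 = \left(\frac{5}{4} + 74\right) 15 \cdot 89 - 108 = \frac{301}{4} \cdot 15 \cdot 89 - 108 = \frac{4515}{4} \cdot 89 - 108 = \frac{401835}{4} - 108 = \frac{401403}{4}$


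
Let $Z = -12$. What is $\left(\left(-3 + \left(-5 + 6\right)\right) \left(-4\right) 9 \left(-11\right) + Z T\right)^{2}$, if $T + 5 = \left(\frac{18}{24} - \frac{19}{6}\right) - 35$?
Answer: $80089$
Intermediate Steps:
$T = - \frac{509}{12}$ ($T = -5 + \left(\left(\frac{18}{24} - \frac{19}{6}\right) - 35\right) = -5 + \left(\left(18 \cdot \frac{1}{24} - \frac{19}{6}\right) - 35\right) = -5 + \left(\left(\frac{3}{4} - \frac{19}{6}\right) - 35\right) = -5 - \frac{449}{12} = - \frac{509}{12} \approx -42.417$)
$\left(\left(-3 + \left(-5 + 6\right)\right) \left(-4\right) 9 \left(-11\right) + Z T\right)^{2} = \left(\left(-3 + \left(-5 + 6\right)\right) \left(-4\right) 9 \left(-11\right) - -509\right)^{2} = \left(\left(-3 + 1\right) \left(-4\right) 9 \left(-11\right) + 509\right)^{2} = \left(\left(-2\right) \left(-4\right) 9 \left(-11\right) + 509\right)^{2} = \left(8 \cdot 9 \left(-11\right) + 509\right)^{2} = \left(72 \left(-11\right) + 509\right)^{2} = \left(-792 + 509\right)^{2} = \left(-283\right)^{2} = 80089$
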